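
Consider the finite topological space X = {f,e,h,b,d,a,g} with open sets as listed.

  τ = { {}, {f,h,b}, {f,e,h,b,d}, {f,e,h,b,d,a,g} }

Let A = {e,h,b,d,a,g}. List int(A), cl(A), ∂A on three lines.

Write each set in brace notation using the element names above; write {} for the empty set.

int(A) = {}
cl(A)  = {f,e,h,b,d,a,g}
∂A     = {f,e,h,b,d,a,g}

interior: largest open inside A is {} (from {})
cl via duality: int({f}) = {}, so X∖{} = {f,e,h,b,d,a,g}
cl∖int = {f,e,h,b,d,a,g}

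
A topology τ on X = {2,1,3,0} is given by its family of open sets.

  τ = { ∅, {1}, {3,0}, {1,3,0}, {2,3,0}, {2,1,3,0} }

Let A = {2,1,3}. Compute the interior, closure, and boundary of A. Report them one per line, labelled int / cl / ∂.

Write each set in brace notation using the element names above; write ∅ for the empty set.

U open, U⊆A: ∅, {1}. int(A) = ⋃ = {1}
X∖A={0}, int(X∖A)=∅, hence cl(A)={2,1,3,0}
∂A: remove int from cl → {2,3,0}

int(A) = {1}
cl(A)  = {2,1,3,0}
∂A     = {2,3,0}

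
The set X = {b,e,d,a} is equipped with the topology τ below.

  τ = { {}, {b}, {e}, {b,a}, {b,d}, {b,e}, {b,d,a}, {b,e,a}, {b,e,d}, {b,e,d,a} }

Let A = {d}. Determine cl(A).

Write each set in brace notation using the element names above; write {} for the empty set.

{d}

closure: X∖int(X∖A) = X∖{b,e,a} = {d}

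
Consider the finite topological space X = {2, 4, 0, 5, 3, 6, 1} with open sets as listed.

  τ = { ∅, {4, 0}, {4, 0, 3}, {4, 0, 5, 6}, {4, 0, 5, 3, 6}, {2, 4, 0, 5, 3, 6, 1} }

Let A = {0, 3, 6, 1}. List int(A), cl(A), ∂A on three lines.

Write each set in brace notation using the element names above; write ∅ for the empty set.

U open, U⊆A: ∅. int(A) = ⋃ = ∅
X∖A={2, 4, 5}, int(X∖A)=∅, hence cl(A)={2, 4, 0, 5, 3, 6, 1}
∂A: remove int from cl → {2, 4, 0, 5, 3, 6, 1}

int(A) = ∅
cl(A)  = {2, 4, 0, 5, 3, 6, 1}
∂A     = {2, 4, 0, 5, 3, 6, 1}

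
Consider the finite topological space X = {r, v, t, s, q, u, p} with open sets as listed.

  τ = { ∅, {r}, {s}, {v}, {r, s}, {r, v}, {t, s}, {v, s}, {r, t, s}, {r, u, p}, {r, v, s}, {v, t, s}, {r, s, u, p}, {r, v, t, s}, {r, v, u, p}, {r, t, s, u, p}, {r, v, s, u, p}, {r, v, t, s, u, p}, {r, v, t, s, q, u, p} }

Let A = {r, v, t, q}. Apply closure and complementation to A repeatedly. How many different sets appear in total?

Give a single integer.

complement {s, u, p}; its interior {s}; cl(A) = X∖{s} = {r, v, t, q, u, p}
With k = closure, c = complement:
  1. A     = {r, v, t, q}
  2. kA    = {r, v, t, q, u, p}
  3. cA    = {s, u, p}
  4. ckA   = {s}
  5. kcA   = {t, s, q, u, p}
  6. kckA  = {t, s, q}
  7. ckcA  = {r, v}
  8. ckckA = {r, v, u, p}
  9. kckcA = {r, v, q, u, p}
  10. ckckcA = {t, s}
k, c of each give nothing new

10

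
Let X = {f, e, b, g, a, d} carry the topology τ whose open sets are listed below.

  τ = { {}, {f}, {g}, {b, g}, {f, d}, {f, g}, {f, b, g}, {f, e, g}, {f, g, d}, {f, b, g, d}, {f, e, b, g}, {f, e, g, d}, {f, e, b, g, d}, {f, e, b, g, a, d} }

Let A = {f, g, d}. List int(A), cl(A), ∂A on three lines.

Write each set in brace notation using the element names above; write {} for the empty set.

opens ⊆ A: {}, {f}, {g}, {f, d}, {f, g}, {f, g, d}; union → int = {f, g, d}
complement {e, b, a}; its interior {}; cl(A) = X∖{} = {f, e, b, g, a, d}
boundary = {f, e, b, g, a, d} ∖ {f, g, d} = {e, b, a}

int(A) = {f, g, d}
cl(A)  = {f, e, b, g, a, d}
∂A     = {e, b, a}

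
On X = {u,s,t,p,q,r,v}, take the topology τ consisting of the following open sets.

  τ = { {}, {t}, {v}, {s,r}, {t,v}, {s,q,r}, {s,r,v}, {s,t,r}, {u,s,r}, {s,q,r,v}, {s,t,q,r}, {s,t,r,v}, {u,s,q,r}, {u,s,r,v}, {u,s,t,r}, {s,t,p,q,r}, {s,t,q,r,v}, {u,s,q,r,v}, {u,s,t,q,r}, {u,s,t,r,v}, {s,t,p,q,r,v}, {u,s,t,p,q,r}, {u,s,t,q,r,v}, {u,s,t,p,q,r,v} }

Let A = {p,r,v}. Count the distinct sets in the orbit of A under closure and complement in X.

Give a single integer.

8

X∖A={u,s,t,q}, int(X∖A)={t}, hence cl(A)={u,s,p,q,r,v}
Orbit (k=closure, c=complement):
  1. A     = {p,r,v}
  2. kA    = {u,s,p,q,r,v}
  3. cA    = {u,s,t,q}
  4. ckA   = {t}
  5. kcA   = {u,s,t,p,q,r}
  6. kckA  = {t,p}
  7. ckcA  = {v}
  8. ckckA = {u,s,q,r,v}
(closed under both — stop)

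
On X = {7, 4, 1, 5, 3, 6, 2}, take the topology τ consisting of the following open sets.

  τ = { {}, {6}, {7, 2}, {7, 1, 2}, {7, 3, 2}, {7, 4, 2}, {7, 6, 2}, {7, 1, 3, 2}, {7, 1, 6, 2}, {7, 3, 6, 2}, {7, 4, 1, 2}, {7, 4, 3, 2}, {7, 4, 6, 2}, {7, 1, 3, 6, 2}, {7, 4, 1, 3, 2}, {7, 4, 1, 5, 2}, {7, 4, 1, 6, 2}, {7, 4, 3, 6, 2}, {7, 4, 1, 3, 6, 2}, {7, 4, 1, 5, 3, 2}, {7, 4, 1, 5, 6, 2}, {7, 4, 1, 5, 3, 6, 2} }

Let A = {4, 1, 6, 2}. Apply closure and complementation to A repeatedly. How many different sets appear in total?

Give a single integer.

complement {7, 5, 3}; its interior {}; cl(A) = X∖{} = {7, 4, 1, 5, 3, 6, 2}
With k = closure, c = complement:
  1. A     = {4, 1, 6, 2}
  2. kA    = {7, 4, 1, 5, 3, 6, 2}
  3. cA    = {7, 5, 3}
  4. ckA   = {}
  5. kcA   = {7, 4, 1, 5, 3, 2}
  6. ckcA  = {6}
k, c of each give nothing new

6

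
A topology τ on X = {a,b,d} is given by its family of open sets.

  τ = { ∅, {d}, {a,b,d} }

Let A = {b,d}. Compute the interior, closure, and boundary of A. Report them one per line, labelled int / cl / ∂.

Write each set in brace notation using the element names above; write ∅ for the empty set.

U open, U⊆A: ∅, {d}. int(A) = ⋃ = {d}
X∖A={a}, int(X∖A)=∅, hence cl(A)={a,b,d}
∂A: remove int from cl → {a,b}

int(A) = {d}
cl(A)  = {a,b,d}
∂A     = {a,b}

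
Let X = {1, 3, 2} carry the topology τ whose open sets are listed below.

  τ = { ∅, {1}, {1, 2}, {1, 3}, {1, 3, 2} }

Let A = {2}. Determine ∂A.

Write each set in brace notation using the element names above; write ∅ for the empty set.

U open, U⊆A: ∅. int(A) = ⋃ = ∅
X∖A={1, 3}, int(X∖A)={1, 3}, hence cl(A)={2}
∂A: remove int from cl → {2}

{2}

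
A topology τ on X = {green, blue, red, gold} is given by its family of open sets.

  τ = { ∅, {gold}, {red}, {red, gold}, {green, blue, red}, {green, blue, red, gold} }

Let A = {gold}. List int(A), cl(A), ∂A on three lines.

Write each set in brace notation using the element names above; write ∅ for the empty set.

int(A) = {gold}
cl(A)  = {gold}
∂A     = ∅

interior: largest open inside A is {gold} (from ∅, {gold})
cl via duality: int({green, blue, red}) = {green, blue, red}, so X∖{green, blue, red} = {gold}
cl∖int = ∅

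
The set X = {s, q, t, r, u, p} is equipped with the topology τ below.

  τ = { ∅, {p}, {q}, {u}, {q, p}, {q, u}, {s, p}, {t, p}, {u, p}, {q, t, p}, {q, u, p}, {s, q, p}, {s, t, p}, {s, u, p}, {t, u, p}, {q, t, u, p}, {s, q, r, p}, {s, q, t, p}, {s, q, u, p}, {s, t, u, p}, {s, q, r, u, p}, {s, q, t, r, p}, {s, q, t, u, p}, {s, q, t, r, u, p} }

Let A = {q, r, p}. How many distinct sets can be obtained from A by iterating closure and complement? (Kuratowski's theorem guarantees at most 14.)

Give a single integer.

complement {s, t, u}; its interior {u}; cl(A) = X∖{u} = {s, q, t, r, p}
With k = closure, c = complement:
  1. A     = {q, r, p}
  2. kA    = {s, q, t, r, p}
  3. cA    = {s, t, u}
  4. ckA   = {u}
  5. kcA   = {s, t, r, u}
  6. ckcA  = {q, p}
k, c of each give nothing new

6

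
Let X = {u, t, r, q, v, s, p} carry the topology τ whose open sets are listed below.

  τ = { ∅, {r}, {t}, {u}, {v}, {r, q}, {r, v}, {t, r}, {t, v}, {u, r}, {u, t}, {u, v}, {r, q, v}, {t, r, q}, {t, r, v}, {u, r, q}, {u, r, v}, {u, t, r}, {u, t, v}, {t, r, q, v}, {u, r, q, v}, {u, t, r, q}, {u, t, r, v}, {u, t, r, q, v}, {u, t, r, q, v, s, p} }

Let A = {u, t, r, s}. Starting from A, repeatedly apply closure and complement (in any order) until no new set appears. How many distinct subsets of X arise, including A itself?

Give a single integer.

8

cl via duality: int({q, v, p}) = {v}, so X∖{v} = {u, t, r, q, s, p}
Write k for closure, c for complement:
  1. A     = {u, t, r, s}
  2. kA    = {u, t, r, q, s, p}
  3. cA    = {q, v, p}
  4. ckA   = {v}
  5. kcA   = {q, v, s, p}
  6. kckA  = {v, s, p}
  7. ckcA  = {u, t, r}
  8. ckckA = {u, t, r, q}
applying k or c yields no new set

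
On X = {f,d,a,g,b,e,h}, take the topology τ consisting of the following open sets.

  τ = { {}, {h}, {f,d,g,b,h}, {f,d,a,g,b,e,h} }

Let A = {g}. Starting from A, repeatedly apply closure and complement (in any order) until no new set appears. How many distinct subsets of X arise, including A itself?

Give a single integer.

6

complement {f,d,a,b,e,h}; its interior {h}; cl(A) = X∖{h} = {f,d,a,g,b,e}
With k = closure, c = complement:
  1. A     = {g}
  2. kA    = {f,d,a,g,b,e}
  3. cA    = {f,d,a,b,e,h}
  4. ckA   = {h}
  5. kcA   = {f,d,a,g,b,e,h}
  6. ckcA  = {}
k, c of each give nothing new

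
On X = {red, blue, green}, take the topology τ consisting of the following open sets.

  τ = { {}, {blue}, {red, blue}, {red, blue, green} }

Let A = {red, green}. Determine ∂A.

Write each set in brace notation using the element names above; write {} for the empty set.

U open, U⊆A: {}. int(A) = ⋃ = {}
X∖A={blue}, int(X∖A)={blue}, hence cl(A)={red, green}
∂A: remove int from cl → {red, green}

{red, green}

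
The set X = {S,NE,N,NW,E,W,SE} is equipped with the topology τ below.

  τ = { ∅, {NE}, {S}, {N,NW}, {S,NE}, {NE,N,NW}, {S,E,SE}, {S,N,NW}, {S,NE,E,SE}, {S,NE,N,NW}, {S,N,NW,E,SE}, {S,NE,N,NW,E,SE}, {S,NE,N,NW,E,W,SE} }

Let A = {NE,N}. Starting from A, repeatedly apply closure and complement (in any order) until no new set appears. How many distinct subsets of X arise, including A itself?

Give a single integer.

10

X∖A={S,NW,E,W,SE}, int(X∖A)={S,E,SE}, hence cl(A)={NE,N,NW,W}
Orbit (k=closure, c=complement):
  1. A     = {NE,N}
  2. kA    = {NE,N,NW,W}
  3. cA    = {S,NW,E,W,SE}
  4. ckA   = {S,E,SE}
  5. kcA   = {S,N,NW,E,W,SE}
  6. kckA  = {S,E,W,SE}
  7. ckcA  = {NE}
  8. ckckA = {NE,N,NW}
  9. kckcA = {NE,W}
  10. ckckcA = {S,N,NW,E,SE}
(closed under both — stop)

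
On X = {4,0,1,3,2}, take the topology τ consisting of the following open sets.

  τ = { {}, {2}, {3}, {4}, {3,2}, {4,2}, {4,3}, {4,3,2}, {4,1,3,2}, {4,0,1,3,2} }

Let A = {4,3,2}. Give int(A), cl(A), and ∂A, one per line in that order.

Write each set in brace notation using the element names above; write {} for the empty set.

interior: largest open inside A is {4,3,2} (from {}, {4}, {2}, {3}, {4,3}, {4,2}, {3,2}, {4,3,2})
cl via duality: int({0,1}) = {}, so X∖{} = {4,0,1,3,2}
cl∖int = {0,1}

int(A) = {4,3,2}
cl(A)  = {4,0,1,3,2}
∂A     = {0,1}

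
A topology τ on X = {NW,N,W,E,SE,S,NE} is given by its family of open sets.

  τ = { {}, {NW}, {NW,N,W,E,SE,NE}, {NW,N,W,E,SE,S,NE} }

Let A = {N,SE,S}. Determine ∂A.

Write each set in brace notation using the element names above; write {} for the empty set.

U open, U⊆A: {}. int(A) = ⋃ = {}
X∖A={NW,W,E,NE}, int(X∖A)={NW}, hence cl(A)={N,W,E,SE,S,NE}
∂A: remove int from cl → {N,W,E,SE,S,NE}

{N,W,E,SE,S,NE}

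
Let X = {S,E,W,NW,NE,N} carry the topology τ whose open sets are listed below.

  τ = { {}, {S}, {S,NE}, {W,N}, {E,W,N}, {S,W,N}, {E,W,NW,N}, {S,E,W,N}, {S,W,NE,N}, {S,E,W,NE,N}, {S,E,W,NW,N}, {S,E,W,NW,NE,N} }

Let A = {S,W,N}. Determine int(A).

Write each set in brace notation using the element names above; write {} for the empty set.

open subsets of A: {}, {S}, {W,N}, {S,W,N}; so int(A) = {S,W,N}

{S,W,N}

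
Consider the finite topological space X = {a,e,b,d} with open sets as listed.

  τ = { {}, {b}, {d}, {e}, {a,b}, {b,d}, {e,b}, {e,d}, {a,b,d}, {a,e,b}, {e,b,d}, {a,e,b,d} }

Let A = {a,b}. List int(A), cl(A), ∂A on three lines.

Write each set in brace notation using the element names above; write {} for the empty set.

interior: largest open inside A is {a,b} (from {}, {b}, {a,b})
cl via duality: int({e,d}) = {e,d}, so X∖{e,d} = {a,b}
cl∖int = {}

int(A) = {a,b}
cl(A)  = {a,b}
∂A     = {}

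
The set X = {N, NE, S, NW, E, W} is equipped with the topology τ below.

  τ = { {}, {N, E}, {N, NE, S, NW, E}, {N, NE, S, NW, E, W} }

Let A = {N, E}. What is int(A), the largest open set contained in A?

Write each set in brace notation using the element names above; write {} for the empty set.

{N, E}

interior: largest open inside A is {N, E} (from {}, {N, E})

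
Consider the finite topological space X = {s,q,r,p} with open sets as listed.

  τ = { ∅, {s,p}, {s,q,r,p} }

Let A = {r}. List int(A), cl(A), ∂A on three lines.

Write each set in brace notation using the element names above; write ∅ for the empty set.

open subsets of A: ∅; so int(A) = ∅
closure: X∖int(X∖A) = X∖{s,p} = {q,r}
∂A = {q,r} minus ∅ = {q,r}

int(A) = ∅
cl(A)  = {q,r}
∂A     = {q,r}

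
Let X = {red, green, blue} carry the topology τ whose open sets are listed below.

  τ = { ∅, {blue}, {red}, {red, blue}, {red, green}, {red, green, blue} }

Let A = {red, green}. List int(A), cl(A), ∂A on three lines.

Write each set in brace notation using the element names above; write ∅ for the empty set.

int(A) = {red, green}
cl(A)  = {red, green}
∂A     = ∅

U open, U⊆A: ∅, {red}, {red, green}. int(A) = ⋃ = {red, green}
X∖A={blue}, int(X∖A)={blue}, hence cl(A)={red, green}
∂A: remove int from cl → ∅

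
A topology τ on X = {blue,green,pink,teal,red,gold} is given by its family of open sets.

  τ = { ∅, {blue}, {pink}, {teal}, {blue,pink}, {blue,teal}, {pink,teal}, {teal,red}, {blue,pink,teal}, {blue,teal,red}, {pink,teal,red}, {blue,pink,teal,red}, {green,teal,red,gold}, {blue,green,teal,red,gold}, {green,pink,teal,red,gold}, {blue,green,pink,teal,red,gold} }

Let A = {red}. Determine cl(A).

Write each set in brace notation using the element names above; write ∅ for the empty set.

closure: X∖int(X∖A) = X∖{blue,pink,teal} = {green,red,gold}

{green,red,gold}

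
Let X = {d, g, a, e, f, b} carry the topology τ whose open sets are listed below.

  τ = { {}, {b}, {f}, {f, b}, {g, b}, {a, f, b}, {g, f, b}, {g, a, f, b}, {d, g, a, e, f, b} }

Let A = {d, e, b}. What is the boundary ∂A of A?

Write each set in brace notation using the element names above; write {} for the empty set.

interior: largest open inside A is {b} (from {}, {b})
cl via duality: int({g, a, f}) = {f}, so X∖{f} = {d, g, a, e, b}
cl∖int = {d, g, a, e}

{d, g, a, e}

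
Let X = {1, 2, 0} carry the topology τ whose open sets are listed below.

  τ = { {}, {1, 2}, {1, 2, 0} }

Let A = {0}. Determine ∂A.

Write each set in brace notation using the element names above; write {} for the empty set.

opens ⊆ A: {}; union → int = {}
complement {1, 2}; its interior {1, 2}; cl(A) = X∖{1, 2} = {0}
boundary = {0} ∖ {} = {0}

{0}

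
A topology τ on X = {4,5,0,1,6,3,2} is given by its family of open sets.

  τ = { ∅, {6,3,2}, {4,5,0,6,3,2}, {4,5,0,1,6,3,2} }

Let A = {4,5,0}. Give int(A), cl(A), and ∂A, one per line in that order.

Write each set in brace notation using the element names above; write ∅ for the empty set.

interior: largest open inside A is ∅ (from ∅)
cl via duality: int({1,6,3,2}) = {6,3,2}, so X∖{6,3,2} = {4,5,0,1}
cl∖int = {4,5,0,1}

int(A) = ∅
cl(A)  = {4,5,0,1}
∂A     = {4,5,0,1}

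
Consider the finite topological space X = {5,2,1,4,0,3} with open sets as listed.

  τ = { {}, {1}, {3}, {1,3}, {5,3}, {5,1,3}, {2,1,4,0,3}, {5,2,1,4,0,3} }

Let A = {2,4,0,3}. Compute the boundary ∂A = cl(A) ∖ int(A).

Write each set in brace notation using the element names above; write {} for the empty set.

opens ⊆ A: {}, {3}; union → int = {3}
complement {5,1}; its interior {1}; cl(A) = X∖{1} = {5,2,4,0,3}
boundary = {5,2,4,0,3} ∖ {3} = {5,2,4,0}

{5,2,4,0}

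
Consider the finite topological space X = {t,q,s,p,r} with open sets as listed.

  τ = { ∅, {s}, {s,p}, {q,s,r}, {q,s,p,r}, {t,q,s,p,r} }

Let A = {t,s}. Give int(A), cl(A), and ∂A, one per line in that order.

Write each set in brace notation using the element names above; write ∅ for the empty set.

open subsets of A: ∅, {s}; so int(A) = {s}
closure: X∖int(X∖A) = X∖∅ = {t,q,s,p,r}
∂A = {t,q,s,p,r} minus {s} = {t,q,p,r}

int(A) = {s}
cl(A)  = {t,q,s,p,r}
∂A     = {t,q,p,r}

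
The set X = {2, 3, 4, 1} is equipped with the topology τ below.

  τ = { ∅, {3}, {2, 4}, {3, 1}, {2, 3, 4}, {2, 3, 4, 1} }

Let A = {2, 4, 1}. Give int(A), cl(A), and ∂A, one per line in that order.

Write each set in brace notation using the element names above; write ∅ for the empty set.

open subsets of A: ∅, {2, 4}; so int(A) = {2, 4}
closure: X∖int(X∖A) = X∖{3} = {2, 4, 1}
∂A = {2, 4, 1} minus {2, 4} = {1}

int(A) = {2, 4}
cl(A)  = {2, 4, 1}
∂A     = {1}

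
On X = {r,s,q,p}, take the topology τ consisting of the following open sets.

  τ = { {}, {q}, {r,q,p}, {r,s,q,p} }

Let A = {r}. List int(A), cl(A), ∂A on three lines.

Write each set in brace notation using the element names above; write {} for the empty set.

open subsets of A: {}; so int(A) = {}
closure: X∖int(X∖A) = X∖{q} = {r,s,p}
∂A = {r,s,p} minus {} = {r,s,p}

int(A) = {}
cl(A)  = {r,s,p}
∂A     = {r,s,p}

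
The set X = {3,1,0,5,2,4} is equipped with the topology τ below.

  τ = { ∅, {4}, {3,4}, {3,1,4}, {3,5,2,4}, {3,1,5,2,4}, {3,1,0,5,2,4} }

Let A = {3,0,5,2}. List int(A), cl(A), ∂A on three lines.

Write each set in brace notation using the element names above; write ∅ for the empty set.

U open, U⊆A: ∅. int(A) = ⋃ = ∅
X∖A={1,4}, int(X∖A)={4}, hence cl(A)={3,1,0,5,2}
∂A: remove int from cl → {3,1,0,5,2}

int(A) = ∅
cl(A)  = {3,1,0,5,2}
∂A     = {3,1,0,5,2}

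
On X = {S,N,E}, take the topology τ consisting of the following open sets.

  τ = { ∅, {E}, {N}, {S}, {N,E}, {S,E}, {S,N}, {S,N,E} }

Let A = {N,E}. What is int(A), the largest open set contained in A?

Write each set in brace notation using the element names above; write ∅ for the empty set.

{N,E}

open subsets of A: ∅, {N}, {E}, {N,E}; so int(A) = {N,E}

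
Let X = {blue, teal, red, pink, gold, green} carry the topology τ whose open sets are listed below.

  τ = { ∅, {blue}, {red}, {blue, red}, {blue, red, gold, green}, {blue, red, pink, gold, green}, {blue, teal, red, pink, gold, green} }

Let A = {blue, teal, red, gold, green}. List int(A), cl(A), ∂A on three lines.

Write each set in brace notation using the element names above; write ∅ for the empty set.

interior: largest open inside A is {blue, red, gold, green} (from ∅, {red}, {blue}, {blue, red}, {blue, red, gold, green})
cl via duality: int({pink}) = ∅, so X∖∅ = {blue, teal, red, pink, gold, green}
cl∖int = {teal, pink}

int(A) = {blue, red, gold, green}
cl(A)  = {blue, teal, red, pink, gold, green}
∂A     = {teal, pink}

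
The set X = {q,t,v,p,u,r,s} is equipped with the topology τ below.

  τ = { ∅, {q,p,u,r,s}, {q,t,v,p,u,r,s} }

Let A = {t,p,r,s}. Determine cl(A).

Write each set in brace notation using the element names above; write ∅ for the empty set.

X∖A={q,v,u}, int(X∖A)=∅, hence cl(A)={q,t,v,p,u,r,s}

{q,t,v,p,u,r,s}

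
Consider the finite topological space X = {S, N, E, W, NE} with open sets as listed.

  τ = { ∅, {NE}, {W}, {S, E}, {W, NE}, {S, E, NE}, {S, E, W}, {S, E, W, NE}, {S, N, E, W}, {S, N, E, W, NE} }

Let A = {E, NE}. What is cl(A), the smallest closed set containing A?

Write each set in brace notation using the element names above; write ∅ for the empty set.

{S, N, E, NE}

closure: X∖int(X∖A) = X∖{W} = {S, N, E, NE}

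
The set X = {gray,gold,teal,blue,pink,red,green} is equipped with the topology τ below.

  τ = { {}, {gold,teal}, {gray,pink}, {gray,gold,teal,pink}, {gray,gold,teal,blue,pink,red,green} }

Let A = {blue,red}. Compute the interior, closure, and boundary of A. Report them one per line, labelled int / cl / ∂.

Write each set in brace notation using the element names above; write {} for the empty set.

int(A) = {}
cl(A)  = {blue,red,green}
∂A     = {blue,red,green}

opens ⊆ A: {}; union → int = {}
complement {gray,gold,teal,pink,green}; its interior {gray,gold,teal,pink}; cl(A) = X∖{gray,gold,teal,pink} = {blue,red,green}
boundary = {blue,red,green} ∖ {} = {blue,red,green}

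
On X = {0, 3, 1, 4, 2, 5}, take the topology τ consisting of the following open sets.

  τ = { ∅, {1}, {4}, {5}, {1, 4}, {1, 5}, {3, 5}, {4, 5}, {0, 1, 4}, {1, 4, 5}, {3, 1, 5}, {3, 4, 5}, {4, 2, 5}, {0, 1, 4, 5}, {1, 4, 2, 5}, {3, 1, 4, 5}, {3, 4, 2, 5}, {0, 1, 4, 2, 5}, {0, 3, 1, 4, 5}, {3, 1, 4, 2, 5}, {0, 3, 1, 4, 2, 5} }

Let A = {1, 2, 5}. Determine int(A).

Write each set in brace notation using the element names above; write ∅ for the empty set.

{1, 5}

U open, U⊆A: ∅, {1}, {5}, {1, 5}. int(A) = ⋃ = {1, 5}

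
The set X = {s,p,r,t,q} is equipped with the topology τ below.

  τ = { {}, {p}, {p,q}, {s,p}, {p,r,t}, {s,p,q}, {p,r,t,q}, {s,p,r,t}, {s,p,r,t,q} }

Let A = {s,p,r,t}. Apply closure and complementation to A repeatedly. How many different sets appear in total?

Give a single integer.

closure: X∖int(X∖A) = X∖{} = {s,p,r,t,q}
Let k=closure and c=complement:
  1. A     = {s,p,r,t}
  2. kA    = {s,p,r,t,q}
  3. cA    = {q}
  4. ckA   = {}
— saturated at 4

4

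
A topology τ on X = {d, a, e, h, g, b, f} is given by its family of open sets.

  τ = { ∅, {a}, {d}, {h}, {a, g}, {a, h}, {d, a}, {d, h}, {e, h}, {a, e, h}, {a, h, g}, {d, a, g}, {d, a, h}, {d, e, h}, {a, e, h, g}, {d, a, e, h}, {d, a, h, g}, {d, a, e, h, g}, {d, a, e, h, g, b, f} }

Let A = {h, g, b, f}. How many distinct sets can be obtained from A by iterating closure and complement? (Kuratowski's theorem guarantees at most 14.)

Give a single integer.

10

complement {d, a, e}; its interior {d, a}; cl(A) = X∖{d, a} = {e, h, g, b, f}
With k = closure, c = complement:
  1. A     = {h, g, b, f}
  2. kA    = {e, h, g, b, f}
  3. cA    = {d, a, e}
  4. ckA   = {d, a}
  5. kcA   = {d, a, e, g, b, f}
  6. kckA  = {d, a, g, b, f}
  7. ckcA  = {h}
  8. ckckA = {e, h}
  9. kckcA = {e, h, b, f}
  10. ckckcA = {d, a, g}
k, c of each give nothing new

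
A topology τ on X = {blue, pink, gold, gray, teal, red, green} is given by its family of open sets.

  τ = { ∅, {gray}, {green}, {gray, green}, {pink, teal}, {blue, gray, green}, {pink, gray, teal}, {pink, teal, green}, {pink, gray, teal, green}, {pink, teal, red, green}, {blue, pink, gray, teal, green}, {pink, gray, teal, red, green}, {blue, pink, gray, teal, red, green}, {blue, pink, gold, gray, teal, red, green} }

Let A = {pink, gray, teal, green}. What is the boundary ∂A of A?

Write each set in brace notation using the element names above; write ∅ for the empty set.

U open, U⊆A: ∅, {gray}, {green}, {gray, green}, {pink, teal}, {pink, teal, green}, {pink, gray, teal}, {pink, gray, teal, green}. int(A) = ⋃ = {pink, gray, teal, green}
X∖A={blue, gold, red}, int(X∖A)=∅, hence cl(A)={blue, pink, gold, gray, teal, red, green}
∂A: remove int from cl → {blue, gold, red}

{blue, gold, red}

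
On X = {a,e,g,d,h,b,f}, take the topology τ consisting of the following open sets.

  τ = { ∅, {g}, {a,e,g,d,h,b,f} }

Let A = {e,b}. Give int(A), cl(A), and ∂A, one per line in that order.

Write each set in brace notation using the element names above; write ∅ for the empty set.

interior: largest open inside A is ∅ (from ∅)
cl via duality: int({a,g,d,h,f}) = {g}, so X∖{g} = {a,e,d,h,b,f}
cl∖int = {a,e,d,h,b,f}

int(A) = ∅
cl(A)  = {a,e,d,h,b,f}
∂A     = {a,e,d,h,b,f}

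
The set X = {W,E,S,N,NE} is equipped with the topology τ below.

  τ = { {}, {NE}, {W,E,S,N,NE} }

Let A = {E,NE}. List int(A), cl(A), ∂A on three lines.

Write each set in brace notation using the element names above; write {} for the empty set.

int(A) = {NE}
cl(A)  = {W,E,S,N,NE}
∂A     = {W,E,S,N}

U open, U⊆A: {}, {NE}. int(A) = ⋃ = {NE}
X∖A={W,S,N}, int(X∖A)={}, hence cl(A)={W,E,S,N,NE}
∂A: remove int from cl → {W,E,S,N}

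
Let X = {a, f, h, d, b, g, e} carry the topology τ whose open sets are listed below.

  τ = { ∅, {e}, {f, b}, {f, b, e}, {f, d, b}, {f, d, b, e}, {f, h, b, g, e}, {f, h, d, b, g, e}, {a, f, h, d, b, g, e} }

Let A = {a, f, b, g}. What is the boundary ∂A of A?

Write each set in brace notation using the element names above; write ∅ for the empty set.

interior: largest open inside A is {f, b} (from ∅, {f, b})
cl via duality: int({h, d, e}) = {e}, so X∖{e} = {a, f, h, d, b, g}
cl∖int = {a, h, d, g}

{a, h, d, g}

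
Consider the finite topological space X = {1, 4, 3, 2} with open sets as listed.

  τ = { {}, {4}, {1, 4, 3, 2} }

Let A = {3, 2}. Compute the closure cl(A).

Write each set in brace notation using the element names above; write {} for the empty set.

{1, 3, 2}

X∖A={1, 4}, int(X∖A)={4}, hence cl(A)={1, 3, 2}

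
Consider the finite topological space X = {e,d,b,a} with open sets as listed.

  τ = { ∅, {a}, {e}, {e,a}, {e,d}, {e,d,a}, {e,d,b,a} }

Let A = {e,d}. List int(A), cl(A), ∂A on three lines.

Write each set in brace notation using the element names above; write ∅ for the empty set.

int(A) = {e,d}
cl(A)  = {e,d,b}
∂A     = {b}

interior: largest open inside A is {e,d} (from ∅, {e}, {e,d})
cl via duality: int({b,a}) = {a}, so X∖{a} = {e,d,b}
cl∖int = {b}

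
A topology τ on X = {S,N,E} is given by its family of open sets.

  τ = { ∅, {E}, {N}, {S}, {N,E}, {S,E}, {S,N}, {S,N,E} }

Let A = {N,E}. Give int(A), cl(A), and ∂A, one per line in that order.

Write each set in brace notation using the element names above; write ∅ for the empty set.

int(A) = {N,E}
cl(A)  = {N,E}
∂A     = ∅

interior: largest open inside A is {N,E} (from ∅, {N}, {E}, {N,E})
cl via duality: int({S}) = {S}, so X∖{S} = {N,E}
cl∖int = ∅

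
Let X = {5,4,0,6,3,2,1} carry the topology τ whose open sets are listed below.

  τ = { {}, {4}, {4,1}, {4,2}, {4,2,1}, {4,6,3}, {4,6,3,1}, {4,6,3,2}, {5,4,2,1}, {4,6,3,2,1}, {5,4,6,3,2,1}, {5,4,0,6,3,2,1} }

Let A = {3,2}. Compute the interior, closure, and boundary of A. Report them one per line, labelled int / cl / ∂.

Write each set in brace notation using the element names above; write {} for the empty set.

open subsets of A: {}; so int(A) = {}
closure: X∖int(X∖A) = X∖{4,1} = {5,0,6,3,2}
∂A = {5,0,6,3,2} minus {} = {5,0,6,3,2}

int(A) = {}
cl(A)  = {5,0,6,3,2}
∂A     = {5,0,6,3,2}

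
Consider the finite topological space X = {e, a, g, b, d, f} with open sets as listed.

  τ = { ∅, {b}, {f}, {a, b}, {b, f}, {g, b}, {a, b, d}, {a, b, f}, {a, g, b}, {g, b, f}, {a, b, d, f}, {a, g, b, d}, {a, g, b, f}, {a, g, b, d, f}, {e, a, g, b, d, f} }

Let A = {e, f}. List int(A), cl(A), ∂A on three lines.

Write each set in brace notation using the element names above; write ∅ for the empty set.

U open, U⊆A: ∅, {f}. int(A) = ⋃ = {f}
X∖A={a, g, b, d}, int(X∖A)={a, g, b, d}, hence cl(A)={e, f}
∂A: remove int from cl → {e}

int(A) = {f}
cl(A)  = {e, f}
∂A     = {e}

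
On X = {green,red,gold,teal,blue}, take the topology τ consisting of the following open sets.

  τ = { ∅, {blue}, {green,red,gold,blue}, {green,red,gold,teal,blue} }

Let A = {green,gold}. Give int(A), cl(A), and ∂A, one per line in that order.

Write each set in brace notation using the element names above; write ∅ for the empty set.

int(A) = ∅
cl(A)  = {green,red,gold,teal}
∂A     = {green,red,gold,teal}

opens ⊆ A: ∅; union → int = ∅
complement {red,teal,blue}; its interior {blue}; cl(A) = X∖{blue} = {green,red,gold,teal}
boundary = {green,red,gold,teal} ∖ ∅ = {green,red,gold,teal}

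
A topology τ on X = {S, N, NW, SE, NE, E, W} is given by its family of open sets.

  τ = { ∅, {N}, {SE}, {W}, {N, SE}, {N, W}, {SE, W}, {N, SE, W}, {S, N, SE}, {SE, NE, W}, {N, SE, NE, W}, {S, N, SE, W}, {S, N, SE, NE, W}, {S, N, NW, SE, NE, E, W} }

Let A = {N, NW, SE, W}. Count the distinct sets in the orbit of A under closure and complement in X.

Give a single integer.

6

complement {S, NE, E}; its interior ∅; cl(A) = X∖∅ = {S, N, NW, SE, NE, E, W}
With k = closure, c = complement:
  1. A     = {N, NW, SE, W}
  2. kA    = {S, N, NW, SE, NE, E, W}
  3. cA    = {S, NE, E}
  4. ckA   = ∅
  5. kcA   = {S, NW, NE, E}
  6. ckcA  = {N, SE, W}
k, c of each give nothing new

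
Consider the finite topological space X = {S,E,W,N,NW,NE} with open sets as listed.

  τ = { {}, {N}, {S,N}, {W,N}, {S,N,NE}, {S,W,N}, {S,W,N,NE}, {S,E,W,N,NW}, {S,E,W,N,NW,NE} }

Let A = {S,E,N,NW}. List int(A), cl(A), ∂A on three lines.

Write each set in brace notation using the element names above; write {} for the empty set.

interior: largest open inside A is {S,N} (from {}, {N}, {S,N})
cl via duality: int({W,NE}) = {}, so X∖{} = {S,E,W,N,NW,NE}
cl∖int = {E,W,NW,NE}

int(A) = {S,N}
cl(A)  = {S,E,W,N,NW,NE}
∂A     = {E,W,NW,NE}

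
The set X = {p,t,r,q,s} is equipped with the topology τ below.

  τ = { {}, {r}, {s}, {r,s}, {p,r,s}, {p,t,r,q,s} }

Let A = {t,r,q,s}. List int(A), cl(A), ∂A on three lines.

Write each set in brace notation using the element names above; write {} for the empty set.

open subsets of A: {}, {r}, {s}, {r,s}; so int(A) = {r,s}
closure: X∖int(X∖A) = X∖{} = {p,t,r,q,s}
∂A = {p,t,r,q,s} minus {r,s} = {p,t,q}

int(A) = {r,s}
cl(A)  = {p,t,r,q,s}
∂A     = {p,t,q}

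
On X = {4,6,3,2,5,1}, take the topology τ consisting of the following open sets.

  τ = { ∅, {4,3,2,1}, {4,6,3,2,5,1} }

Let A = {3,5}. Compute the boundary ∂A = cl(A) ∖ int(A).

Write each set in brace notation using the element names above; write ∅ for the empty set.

open subsets of A: ∅; so int(A) = ∅
closure: X∖int(X∖A) = X∖∅ = {4,6,3,2,5,1}
∂A = {4,6,3,2,5,1} minus ∅ = {4,6,3,2,5,1}

{4,6,3,2,5,1}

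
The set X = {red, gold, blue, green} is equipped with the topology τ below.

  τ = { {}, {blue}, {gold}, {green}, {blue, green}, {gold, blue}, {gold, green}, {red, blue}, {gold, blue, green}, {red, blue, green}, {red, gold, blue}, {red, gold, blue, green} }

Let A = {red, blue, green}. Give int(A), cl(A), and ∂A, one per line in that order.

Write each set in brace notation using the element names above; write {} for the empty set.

int(A) = {red, blue, green}
cl(A)  = {red, blue, green}
∂A     = {}

U open, U⊆A: {}, {green}, {blue}, {blue, green}, {red, blue}, {red, blue, green}. int(A) = ⋃ = {red, blue, green}
X∖A={gold}, int(X∖A)={gold}, hence cl(A)={red, blue, green}
∂A: remove int from cl → {}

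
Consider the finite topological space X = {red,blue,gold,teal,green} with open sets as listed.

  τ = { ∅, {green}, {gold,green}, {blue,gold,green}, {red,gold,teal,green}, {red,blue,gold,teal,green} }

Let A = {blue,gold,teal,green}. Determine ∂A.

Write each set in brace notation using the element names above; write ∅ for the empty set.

{red,teal}

opens ⊆ A: ∅, {green}, {gold,green}, {blue,gold,green}; union → int = {blue,gold,green}
complement {red}; its interior ∅; cl(A) = X∖∅ = {red,blue,gold,teal,green}
boundary = {red,blue,gold,teal,green} ∖ {blue,gold,green} = {red,teal}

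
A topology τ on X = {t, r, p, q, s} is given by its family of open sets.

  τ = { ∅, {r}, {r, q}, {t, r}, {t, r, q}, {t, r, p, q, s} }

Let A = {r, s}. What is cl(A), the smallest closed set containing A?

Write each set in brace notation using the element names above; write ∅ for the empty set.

{t, r, p, q, s}

X∖A={t, p, q}, int(X∖A)=∅, hence cl(A)={t, r, p, q, s}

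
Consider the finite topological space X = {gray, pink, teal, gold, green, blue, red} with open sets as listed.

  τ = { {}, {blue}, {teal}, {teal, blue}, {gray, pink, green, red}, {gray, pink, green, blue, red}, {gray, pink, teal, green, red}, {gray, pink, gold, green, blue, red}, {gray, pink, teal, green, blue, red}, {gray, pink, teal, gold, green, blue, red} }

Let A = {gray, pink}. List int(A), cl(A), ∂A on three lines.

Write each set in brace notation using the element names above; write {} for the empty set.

interior: largest open inside A is {} (from {})
cl via duality: int({teal, gold, green, blue, red}) = {teal, blue}, so X∖{teal, blue} = {gray, pink, gold, green, red}
cl∖int = {gray, pink, gold, green, red}

int(A) = {}
cl(A)  = {gray, pink, gold, green, red}
∂A     = {gray, pink, gold, green, red}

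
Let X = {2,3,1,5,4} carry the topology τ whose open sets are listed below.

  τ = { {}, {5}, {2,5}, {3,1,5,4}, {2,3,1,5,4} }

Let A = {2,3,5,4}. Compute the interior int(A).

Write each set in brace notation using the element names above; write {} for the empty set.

opens ⊆ A: {}, {5}, {2,5}; union → int = {2,5}

{2,5}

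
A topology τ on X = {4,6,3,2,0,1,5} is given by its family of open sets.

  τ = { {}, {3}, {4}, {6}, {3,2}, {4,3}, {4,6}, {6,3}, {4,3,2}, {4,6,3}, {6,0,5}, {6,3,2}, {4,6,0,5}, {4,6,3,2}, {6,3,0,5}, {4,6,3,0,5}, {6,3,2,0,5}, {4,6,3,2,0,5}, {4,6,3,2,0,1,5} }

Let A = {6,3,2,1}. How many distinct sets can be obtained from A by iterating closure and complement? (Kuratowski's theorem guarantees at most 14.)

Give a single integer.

X∖A={4,0,5}, int(X∖A)={4}, hence cl(A)={6,3,2,0,1,5}
Orbit (k=closure, c=complement):
  1. A     = {6,3,2,1}
  2. kA    = {6,3,2,0,1,5}
  3. cA    = {4,0,5}
  4. ckA   = {4}
  5. kcA   = {4,0,1,5}
  6. kckA  = {4,1}
  7. ckcA  = {6,3,2}
  8. ckckA = {6,3,2,0,5}
(closed under both — stop)

8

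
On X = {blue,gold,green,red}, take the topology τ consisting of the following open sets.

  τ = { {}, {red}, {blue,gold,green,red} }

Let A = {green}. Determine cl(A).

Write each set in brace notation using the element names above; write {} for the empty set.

{blue,gold,green}

closure: X∖int(X∖A) = X∖{red} = {blue,gold,green}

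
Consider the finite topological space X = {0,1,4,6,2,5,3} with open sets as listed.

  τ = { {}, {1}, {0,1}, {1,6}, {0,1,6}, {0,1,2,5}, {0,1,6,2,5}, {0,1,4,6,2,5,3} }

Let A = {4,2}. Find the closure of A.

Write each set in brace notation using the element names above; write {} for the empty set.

complement {0,1,6,5,3}; its interior {0,1,6}; cl(A) = X∖{0,1,6} = {4,2,5,3}

{4,2,5,3}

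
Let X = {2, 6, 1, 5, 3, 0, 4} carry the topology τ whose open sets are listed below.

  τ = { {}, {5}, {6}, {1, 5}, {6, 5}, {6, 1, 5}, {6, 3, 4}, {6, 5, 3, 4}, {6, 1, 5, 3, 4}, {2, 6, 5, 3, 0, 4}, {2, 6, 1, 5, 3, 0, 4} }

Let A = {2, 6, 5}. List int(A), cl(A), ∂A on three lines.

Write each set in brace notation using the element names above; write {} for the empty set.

int(A) = {6, 5}
cl(A)  = {2, 6, 1, 5, 3, 0, 4}
∂A     = {2, 1, 3, 0, 4}

opens ⊆ A: {}, {5}, {6}, {6, 5}; union → int = {6, 5}
complement {1, 3, 0, 4}; its interior {}; cl(A) = X∖{} = {2, 6, 1, 5, 3, 0, 4}
boundary = {2, 6, 1, 5, 3, 0, 4} ∖ {6, 5} = {2, 1, 3, 0, 4}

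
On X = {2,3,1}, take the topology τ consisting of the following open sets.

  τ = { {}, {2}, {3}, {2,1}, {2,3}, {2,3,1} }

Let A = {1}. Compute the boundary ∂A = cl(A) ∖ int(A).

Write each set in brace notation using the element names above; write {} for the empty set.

{1}

U open, U⊆A: {}. int(A) = ⋃ = {}
X∖A={2,3}, int(X∖A)={2,3}, hence cl(A)={1}
∂A: remove int from cl → {1}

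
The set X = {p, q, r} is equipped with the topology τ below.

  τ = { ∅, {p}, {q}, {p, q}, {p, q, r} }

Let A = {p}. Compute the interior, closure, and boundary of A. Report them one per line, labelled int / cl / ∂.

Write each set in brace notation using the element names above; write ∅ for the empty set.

U open, U⊆A: ∅, {p}. int(A) = ⋃ = {p}
X∖A={q, r}, int(X∖A)={q}, hence cl(A)={p, r}
∂A: remove int from cl → {r}

int(A) = {p}
cl(A)  = {p, r}
∂A     = {r}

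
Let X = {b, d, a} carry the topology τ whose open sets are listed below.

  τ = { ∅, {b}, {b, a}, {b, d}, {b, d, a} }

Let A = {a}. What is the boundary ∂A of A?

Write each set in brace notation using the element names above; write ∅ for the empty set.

U open, U⊆A: ∅. int(A) = ⋃ = ∅
X∖A={b, d}, int(X∖A)={b, d}, hence cl(A)={a}
∂A: remove int from cl → {a}

{a}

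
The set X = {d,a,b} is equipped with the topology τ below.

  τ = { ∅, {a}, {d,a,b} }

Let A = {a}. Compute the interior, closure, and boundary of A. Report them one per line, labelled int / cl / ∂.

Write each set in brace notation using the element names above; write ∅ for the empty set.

int(A) = {a}
cl(A)  = {d,a,b}
∂A     = {d,b}

U open, U⊆A: ∅, {a}. int(A) = ⋃ = {a}
X∖A={d,b}, int(X∖A)=∅, hence cl(A)={d,a,b}
∂A: remove int from cl → {d,b}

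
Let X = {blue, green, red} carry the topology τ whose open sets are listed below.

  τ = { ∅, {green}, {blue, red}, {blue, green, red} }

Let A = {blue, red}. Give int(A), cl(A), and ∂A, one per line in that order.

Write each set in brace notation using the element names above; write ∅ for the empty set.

opens ⊆ A: ∅, {blue, red}; union → int = {blue, red}
complement {green}; its interior {green}; cl(A) = X∖{green} = {blue, red}
boundary = {blue, red} ∖ {blue, red} = ∅

int(A) = {blue, red}
cl(A)  = {blue, red}
∂A     = ∅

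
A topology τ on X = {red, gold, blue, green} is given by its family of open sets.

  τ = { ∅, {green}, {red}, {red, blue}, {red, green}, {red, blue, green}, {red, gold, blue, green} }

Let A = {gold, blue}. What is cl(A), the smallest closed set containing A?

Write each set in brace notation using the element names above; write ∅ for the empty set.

cl via duality: int({red, green}) = {red, green}, so X∖{red, green} = {gold, blue}

{gold, blue}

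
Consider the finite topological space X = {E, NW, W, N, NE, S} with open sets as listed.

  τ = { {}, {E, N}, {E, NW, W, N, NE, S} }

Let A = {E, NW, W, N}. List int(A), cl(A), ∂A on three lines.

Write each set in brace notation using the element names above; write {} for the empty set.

int(A) = {E, N}
cl(A)  = {E, NW, W, N, NE, S}
∂A     = {NW, W, NE, S}

U open, U⊆A: {}, {E, N}. int(A) = ⋃ = {E, N}
X∖A={NE, S}, int(X∖A)={}, hence cl(A)={E, NW, W, N, NE, S}
∂A: remove int from cl → {NW, W, NE, S}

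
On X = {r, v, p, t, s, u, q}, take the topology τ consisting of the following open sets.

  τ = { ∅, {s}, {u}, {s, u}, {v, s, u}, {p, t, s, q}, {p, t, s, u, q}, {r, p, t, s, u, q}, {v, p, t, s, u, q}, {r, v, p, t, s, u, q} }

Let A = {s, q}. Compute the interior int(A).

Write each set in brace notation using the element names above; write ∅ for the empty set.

{s}

open subsets of A: ∅, {s}; so int(A) = {s}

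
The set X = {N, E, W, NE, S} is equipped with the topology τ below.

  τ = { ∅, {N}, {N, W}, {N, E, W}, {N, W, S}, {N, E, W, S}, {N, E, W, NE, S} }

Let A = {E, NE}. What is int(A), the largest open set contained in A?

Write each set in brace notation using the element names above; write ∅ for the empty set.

∅

U open, U⊆A: ∅. int(A) = ⋃ = ∅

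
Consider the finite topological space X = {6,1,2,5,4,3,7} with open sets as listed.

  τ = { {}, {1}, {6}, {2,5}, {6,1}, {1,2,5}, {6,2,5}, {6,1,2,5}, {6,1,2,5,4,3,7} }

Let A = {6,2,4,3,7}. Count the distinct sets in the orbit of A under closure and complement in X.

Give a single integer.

closure: X∖int(X∖A) = X∖{1} = {6,2,5,4,3,7}
Let k=closure and c=complement:
  1. A     = {6,2,4,3,7}
  2. kA    = {6,2,5,4,3,7}
  3. cA    = {1,5}
  4. ckA   = {1}
  5. kcA   = {1,2,5,4,3,7}
  6. kckA  = {1,4,3,7}
  7. ckcA  = {6}
  8. ckckA = {6,2,5}
  9. kckcA = {6,4,3,7}
  10. ckckcA = {1,2,5}
— saturated at 10

10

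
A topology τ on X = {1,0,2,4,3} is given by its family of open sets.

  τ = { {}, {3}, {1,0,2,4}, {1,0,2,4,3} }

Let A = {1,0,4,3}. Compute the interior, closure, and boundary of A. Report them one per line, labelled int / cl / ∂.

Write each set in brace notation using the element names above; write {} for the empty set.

U open, U⊆A: {}, {3}. int(A) = ⋃ = {3}
X∖A={2}, int(X∖A)={}, hence cl(A)={1,0,2,4,3}
∂A: remove int from cl → {1,0,2,4}

int(A) = {3}
cl(A)  = {1,0,2,4,3}
∂A     = {1,0,2,4}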